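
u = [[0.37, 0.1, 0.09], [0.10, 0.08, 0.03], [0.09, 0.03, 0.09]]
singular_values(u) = [0.43, 0.06, 0.05]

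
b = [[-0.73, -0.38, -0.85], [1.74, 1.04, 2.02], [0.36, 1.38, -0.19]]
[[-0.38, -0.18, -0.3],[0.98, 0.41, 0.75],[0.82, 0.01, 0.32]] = b@ [[0.11, 0.45, -0.11], [0.58, -0.13, 0.3], [0.09, -0.12, 0.31]]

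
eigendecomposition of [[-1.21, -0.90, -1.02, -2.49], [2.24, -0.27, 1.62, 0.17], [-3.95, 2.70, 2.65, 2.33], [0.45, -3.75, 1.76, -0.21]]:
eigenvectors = [[(0.23+0.42j), 0.23-0.42j, (0.26+0j), (-0.16+0j)], [0.28-0.27j, 0.28+0.27j, (-0.19+0j), (-0.57+0j)], [-0.37+0.27j, (-0.37-0.27j), -0.93+0.00j, (-0.53+0j)], [0.64+0.00j, (0.64-0j), -0.16+0.00j, 0.61+0.00j]]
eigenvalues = [(-2.71+2.61j), (-2.71-2.61j), (4.71+0j), (1.67+0j)]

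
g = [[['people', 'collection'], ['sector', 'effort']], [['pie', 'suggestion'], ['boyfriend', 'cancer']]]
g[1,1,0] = 'boyfriend'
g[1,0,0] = 'pie'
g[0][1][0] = 'sector'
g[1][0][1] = 'suggestion'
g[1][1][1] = 'cancer'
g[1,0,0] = 'pie'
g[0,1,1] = 'effort'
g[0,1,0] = 'sector'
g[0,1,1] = 'effort'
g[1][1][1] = 'cancer'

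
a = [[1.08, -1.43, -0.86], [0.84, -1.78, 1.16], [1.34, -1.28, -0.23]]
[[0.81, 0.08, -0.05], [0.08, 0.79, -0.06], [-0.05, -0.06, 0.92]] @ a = [[0.88, -1.24, -0.59], [0.67, -1.44, 0.86], [1.13, -1.0, -0.24]]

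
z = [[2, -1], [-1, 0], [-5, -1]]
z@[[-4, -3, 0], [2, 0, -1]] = [[-10, -6, 1], [4, 3, 0], [18, 15, 1]]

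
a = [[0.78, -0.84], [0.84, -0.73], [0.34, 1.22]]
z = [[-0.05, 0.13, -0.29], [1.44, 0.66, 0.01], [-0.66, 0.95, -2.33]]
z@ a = [[-0.03,-0.41], [1.68,-1.68], [-0.51,-2.98]]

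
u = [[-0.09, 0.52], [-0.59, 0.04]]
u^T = [[-0.09, -0.59], [0.52, 0.04]]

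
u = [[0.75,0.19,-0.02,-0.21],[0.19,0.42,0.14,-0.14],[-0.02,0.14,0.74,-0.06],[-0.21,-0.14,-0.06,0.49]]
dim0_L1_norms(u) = [1.17, 0.89, 0.96, 0.9]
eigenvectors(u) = [[0.72, 0.41, 0.5, -0.25], [0.43, -0.12, -0.07, 0.89], [0.29, -0.9, 0.19, -0.25], [-0.46, -0.05, 0.84, 0.28]]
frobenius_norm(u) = 1.33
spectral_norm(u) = 0.99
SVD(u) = [[-0.72, 0.41, -0.50, -0.25], [-0.43, -0.12, 0.07, 0.89], [-0.29, -0.9, -0.19, -0.25], [0.46, -0.05, -0.84, 0.28]] @ diag([0.9880869634055637, 0.7644074107661859, 0.36333623983809654, 0.28416938599015407]) @ [[-0.72, -0.43, -0.29, 0.46],[0.41, -0.12, -0.9, -0.05],[-0.50, 0.07, -0.19, -0.84],[-0.25, 0.89, -0.25, 0.28]]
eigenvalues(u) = [0.99, 0.76, 0.36, 0.28]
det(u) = 0.08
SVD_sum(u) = [[0.51, 0.3, 0.21, -0.33], [0.3, 0.18, 0.12, -0.19], [0.21, 0.12, 0.09, -0.13], [-0.33, -0.19, -0.13, 0.21]] + [[0.13, -0.04, -0.28, -0.02], [-0.04, 0.01, 0.08, 0.00], [-0.28, 0.08, 0.62, 0.04], [-0.02, 0.0, 0.04, 0.0]] + [[0.09, -0.01, 0.03, 0.15],  [-0.01, 0.00, -0.01, -0.02],  [0.03, -0.01, 0.01, 0.06],  [0.15, -0.02, 0.06, 0.26]] + [[0.02, -0.06, 0.02, -0.02], [-0.06, 0.23, -0.06, 0.07], [0.02, -0.06, 0.02, -0.02], [-0.02, 0.07, -0.02, 0.02]]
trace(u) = 2.40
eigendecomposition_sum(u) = [[0.51, 0.3, 0.21, -0.33],  [0.3, 0.18, 0.12, -0.19],  [0.21, 0.12, 0.09, -0.13],  [-0.33, -0.19, -0.13, 0.21]] + [[0.13, -0.04, -0.28, -0.02], [-0.04, 0.01, 0.08, 0.00], [-0.28, 0.08, 0.62, 0.04], [-0.02, 0.0, 0.04, 0.0]] + [[0.09, -0.01, 0.03, 0.15],[-0.01, 0.0, -0.01, -0.02],[0.03, -0.01, 0.01, 0.06],[0.15, -0.02, 0.06, 0.26]] + [[0.02, -0.06, 0.02, -0.02], [-0.06, 0.23, -0.06, 0.07], [0.02, -0.06, 0.02, -0.02], [-0.02, 0.07, -0.02, 0.02]]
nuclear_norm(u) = 2.40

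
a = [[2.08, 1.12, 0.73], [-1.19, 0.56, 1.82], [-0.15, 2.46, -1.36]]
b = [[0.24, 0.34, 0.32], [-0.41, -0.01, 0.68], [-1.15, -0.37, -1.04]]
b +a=[[2.32, 1.46, 1.05], [-1.6, 0.55, 2.50], [-1.30, 2.09, -2.4]]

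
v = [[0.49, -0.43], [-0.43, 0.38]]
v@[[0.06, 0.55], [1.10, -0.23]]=[[-0.44,0.37], [0.39,-0.32]]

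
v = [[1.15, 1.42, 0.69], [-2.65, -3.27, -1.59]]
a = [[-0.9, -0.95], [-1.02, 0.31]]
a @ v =[[1.48, 1.83, 0.89],[-1.99, -2.46, -1.2]]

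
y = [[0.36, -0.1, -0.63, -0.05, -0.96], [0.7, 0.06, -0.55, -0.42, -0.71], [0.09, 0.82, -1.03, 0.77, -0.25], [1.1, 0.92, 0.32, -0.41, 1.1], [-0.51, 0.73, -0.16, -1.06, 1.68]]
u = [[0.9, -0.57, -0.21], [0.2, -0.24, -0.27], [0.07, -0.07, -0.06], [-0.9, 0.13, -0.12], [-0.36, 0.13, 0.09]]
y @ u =[[0.65, -0.27, -0.09],[1.24, -0.52, -0.14],[-0.43, -0.11, -0.29],[1.17, -0.78, -0.35],[0.03, 0.21, 0.2]]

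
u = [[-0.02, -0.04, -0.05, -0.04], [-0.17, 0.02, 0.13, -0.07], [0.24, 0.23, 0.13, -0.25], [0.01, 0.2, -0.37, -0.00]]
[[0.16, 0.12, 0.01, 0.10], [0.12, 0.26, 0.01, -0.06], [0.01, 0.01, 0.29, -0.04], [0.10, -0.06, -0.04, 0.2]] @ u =[[-0.02, 0.02, -0.03, -0.02], [-0.04, -0.01, 0.05, -0.03], [0.07, 0.06, 0.05, -0.07], [0.00, 0.03, -0.09, 0.01]]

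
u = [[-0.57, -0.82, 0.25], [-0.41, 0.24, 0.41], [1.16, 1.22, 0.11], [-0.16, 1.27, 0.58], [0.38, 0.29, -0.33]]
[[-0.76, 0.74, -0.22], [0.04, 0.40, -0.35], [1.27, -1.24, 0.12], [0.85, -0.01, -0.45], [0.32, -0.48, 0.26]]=u@ [[0.36, -0.84, 0.22],[0.69, -0.24, -0.06],[0.06, 0.27, -0.59]]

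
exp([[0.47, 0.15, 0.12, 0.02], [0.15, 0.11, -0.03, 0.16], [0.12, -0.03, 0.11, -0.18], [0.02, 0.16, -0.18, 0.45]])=[[1.63, 0.2, 0.16, 0.03],[0.20, 1.15, -0.04, 0.22],[0.16, -0.04, 1.15, -0.24],[0.03, 0.22, -0.24, 1.61]]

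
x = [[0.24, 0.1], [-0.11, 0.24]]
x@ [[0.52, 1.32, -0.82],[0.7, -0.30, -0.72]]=[[0.19, 0.29, -0.27], [0.11, -0.22, -0.08]]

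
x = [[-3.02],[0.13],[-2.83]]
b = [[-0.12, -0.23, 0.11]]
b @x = [[0.02]]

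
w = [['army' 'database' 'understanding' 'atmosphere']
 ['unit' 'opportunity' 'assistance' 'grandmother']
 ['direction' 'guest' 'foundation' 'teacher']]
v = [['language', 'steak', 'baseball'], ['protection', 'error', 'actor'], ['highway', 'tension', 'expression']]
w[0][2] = 'understanding'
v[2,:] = ['highway', 'tension', 'expression']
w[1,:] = ['unit', 'opportunity', 'assistance', 'grandmother']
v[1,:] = ['protection', 'error', 'actor']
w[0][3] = 'atmosphere'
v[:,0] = ['language', 'protection', 'highway']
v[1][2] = 'actor'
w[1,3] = 'grandmother'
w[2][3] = 'teacher'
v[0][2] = 'baseball'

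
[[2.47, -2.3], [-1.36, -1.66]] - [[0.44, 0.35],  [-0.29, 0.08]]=[[2.03,-2.65], [-1.07,-1.74]]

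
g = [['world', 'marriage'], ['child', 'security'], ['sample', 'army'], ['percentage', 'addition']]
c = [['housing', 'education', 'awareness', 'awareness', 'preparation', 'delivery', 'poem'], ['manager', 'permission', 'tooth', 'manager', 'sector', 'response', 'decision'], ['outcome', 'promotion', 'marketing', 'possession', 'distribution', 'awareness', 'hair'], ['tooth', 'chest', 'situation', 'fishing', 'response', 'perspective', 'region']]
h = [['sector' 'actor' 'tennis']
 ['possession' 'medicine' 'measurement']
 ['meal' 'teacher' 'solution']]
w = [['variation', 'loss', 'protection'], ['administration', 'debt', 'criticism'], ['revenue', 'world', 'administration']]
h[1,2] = 'measurement'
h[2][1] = 'teacher'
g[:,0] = ['world', 'child', 'sample', 'percentage']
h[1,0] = 'possession'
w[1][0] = 'administration'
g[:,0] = ['world', 'child', 'sample', 'percentage']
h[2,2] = 'solution'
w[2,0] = 'revenue'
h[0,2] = 'tennis'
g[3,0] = 'percentage'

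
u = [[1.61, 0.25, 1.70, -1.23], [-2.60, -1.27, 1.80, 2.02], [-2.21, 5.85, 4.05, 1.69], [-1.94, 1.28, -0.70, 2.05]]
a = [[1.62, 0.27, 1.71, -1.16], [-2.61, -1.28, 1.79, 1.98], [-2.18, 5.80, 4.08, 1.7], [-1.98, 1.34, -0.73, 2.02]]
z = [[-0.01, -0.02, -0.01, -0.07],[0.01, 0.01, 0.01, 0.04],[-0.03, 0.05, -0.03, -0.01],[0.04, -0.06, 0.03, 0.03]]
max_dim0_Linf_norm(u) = 5.85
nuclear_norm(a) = 15.52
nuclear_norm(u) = 15.54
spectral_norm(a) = 7.95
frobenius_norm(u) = 9.55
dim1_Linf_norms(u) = [1.7, 2.6, 5.85, 2.05]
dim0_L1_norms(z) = [0.09, 0.14, 0.08, 0.15]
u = a + z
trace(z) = 0.00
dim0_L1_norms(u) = [8.36, 8.65, 8.25, 6.99]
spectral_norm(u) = 7.97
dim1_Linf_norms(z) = [0.07, 0.04, 0.05, 0.06]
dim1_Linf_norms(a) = [1.71, 2.61, 5.8, 2.02]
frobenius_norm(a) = 9.53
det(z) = -0.00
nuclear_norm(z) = 0.20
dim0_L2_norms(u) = [4.24, 6.13, 4.8, 3.56]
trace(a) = 6.44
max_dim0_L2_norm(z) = 0.09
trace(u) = 6.44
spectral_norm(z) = 0.11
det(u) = -30.87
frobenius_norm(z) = 0.14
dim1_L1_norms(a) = [4.76, 7.66, 13.76, 6.07]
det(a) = -31.03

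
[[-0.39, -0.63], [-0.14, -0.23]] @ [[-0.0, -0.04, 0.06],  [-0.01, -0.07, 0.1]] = [[0.01, 0.06, -0.09],[0.0, 0.02, -0.03]]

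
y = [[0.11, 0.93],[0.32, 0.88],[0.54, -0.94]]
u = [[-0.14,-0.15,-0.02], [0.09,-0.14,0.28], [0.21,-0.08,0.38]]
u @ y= [[-0.07, -0.24], [0.12, -0.30], [0.2, -0.23]]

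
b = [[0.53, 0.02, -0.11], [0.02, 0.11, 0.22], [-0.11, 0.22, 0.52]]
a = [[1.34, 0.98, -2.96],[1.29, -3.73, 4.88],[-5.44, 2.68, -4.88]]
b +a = [[1.87, 1.00, -3.07], [1.31, -3.62, 5.1], [-5.55, 2.9, -4.36]]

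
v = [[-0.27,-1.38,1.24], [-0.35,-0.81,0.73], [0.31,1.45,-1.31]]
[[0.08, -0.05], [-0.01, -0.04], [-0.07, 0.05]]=v@[[0.28, 0.08], [0.07, -0.08], [0.20, -0.11]]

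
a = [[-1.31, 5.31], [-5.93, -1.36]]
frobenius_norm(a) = 8.18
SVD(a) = [[-0.08, -1.0], [-1.0, 0.08]] @ diag([6.0873915460792265, 5.4653786844758665]) @ [[0.99, 0.16],[0.16, -0.99]]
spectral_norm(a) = 6.09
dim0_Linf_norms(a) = [5.93, 5.31]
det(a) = 33.27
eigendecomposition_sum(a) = [[-0.66+2.81j, 2.66+0.63j], [-2.96-0.71j, -0.68+2.80j]] + [[(-0.66-2.81j), 2.66-0.63j], [(-2.96+0.71j), (-0.68-2.8j)]]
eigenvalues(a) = [(-1.34+5.61j), (-1.34-5.61j)]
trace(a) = -2.67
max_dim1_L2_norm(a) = 6.08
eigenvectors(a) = [[(-0-0.69j), -0.00+0.69j], [0.73+0.00j, 0.73-0.00j]]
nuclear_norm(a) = 11.55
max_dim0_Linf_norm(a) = 5.93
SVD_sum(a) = [[-0.46, -0.07],[-6.0, -0.95]] + [[-0.85,5.38], [0.07,-0.41]]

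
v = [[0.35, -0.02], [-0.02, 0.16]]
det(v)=0.056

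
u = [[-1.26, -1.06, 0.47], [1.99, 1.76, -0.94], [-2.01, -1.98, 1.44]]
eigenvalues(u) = [2.09, -0.15, 0.01]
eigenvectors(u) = [[0.28, -0.68, -0.53], [-0.55, 0.73, 0.78], [0.79, 0.05, 0.34]]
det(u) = -0.00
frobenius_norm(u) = 4.57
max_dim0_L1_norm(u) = 5.26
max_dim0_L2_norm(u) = 3.1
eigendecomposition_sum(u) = [[-0.74, -0.72, 0.52], [1.42, 1.39, -0.99], [-2.06, -2.01, 1.43]] + [[-0.5, -0.32, -0.04], [0.54, 0.35, 0.04], [0.04, 0.03, 0.0]] + [[-0.02,-0.01,-0.00],[0.02,0.02,0.01],[0.01,0.01,0.00]]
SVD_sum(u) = [[-1.15,-1.06,0.65],[1.91,1.76,-1.08],[-2.14,-1.98,1.21]] + [[-0.11, 0.00, -0.18], [0.08, -0.0, 0.14], [0.13, -0.00, 0.23]] + [[-0.0,  0.00,  0.00], [-0.00,  0.0,  0.0], [-0.0,  0.0,  0.00]]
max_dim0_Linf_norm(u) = 2.01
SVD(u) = [[-0.37, 0.57, -0.73], [0.62, -0.44, -0.65], [-0.69, -0.70, -0.19]] @ diag([4.557099040536018, 0.37462763748740185, 0.0015709794088120375]) @ [[0.68,0.63,-0.38], [-0.50,0.01,-0.86], [0.54,-0.78,-0.32]]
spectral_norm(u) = 4.56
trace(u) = 1.94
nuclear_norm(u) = 4.93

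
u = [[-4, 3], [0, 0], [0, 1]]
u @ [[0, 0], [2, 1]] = [[6, 3], [0, 0], [2, 1]]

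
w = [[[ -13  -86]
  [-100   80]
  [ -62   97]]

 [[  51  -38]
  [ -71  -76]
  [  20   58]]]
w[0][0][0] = -13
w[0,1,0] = -100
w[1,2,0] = 20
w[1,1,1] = -76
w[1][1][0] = -71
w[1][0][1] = -38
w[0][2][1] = 97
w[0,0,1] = -86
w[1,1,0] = -71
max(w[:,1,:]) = 80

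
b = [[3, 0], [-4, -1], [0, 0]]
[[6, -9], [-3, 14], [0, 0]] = b @ [[2, -3], [-5, -2]]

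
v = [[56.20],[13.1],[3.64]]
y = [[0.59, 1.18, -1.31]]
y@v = [[43.85]]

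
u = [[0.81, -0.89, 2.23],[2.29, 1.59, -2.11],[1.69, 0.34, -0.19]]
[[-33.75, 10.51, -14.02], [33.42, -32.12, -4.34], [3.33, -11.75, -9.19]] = u @ [[-0.1, -4.44, -6.13], [2.4, -11.51, 1.51], [-14.14, 1.73, -3.46]]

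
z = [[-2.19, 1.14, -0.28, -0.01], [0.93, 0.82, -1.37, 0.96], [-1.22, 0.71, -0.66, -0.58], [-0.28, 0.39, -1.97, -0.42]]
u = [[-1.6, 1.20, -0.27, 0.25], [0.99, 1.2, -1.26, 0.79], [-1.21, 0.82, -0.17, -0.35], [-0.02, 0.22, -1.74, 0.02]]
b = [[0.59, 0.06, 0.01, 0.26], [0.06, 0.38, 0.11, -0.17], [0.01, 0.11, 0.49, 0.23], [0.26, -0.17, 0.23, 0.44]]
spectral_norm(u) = 2.65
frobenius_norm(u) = 3.76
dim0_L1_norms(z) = [4.62, 3.06, 4.28, 1.97]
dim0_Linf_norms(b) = [0.59, 0.38, 0.49, 0.44]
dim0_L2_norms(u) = [2.24, 1.9, 2.17, 0.9]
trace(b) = 1.90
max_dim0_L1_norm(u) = 3.82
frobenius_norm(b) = 1.12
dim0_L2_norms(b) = [0.65, 0.43, 0.55, 0.59]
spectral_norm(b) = 0.86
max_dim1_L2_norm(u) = 2.15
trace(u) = -0.55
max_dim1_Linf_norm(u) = 1.74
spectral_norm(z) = 3.12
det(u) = 2.44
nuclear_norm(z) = 7.08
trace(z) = -2.45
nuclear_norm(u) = 6.51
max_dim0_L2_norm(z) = 2.69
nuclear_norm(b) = 1.90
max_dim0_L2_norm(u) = 2.24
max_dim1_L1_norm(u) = 4.24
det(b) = 0.00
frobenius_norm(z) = 4.19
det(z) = 2.26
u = b + z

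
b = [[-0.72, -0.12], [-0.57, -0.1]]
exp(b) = [[0.51,-0.08], [-0.39,0.93]]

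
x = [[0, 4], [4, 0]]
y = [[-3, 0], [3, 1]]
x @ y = [[12, 4], [-12, 0]]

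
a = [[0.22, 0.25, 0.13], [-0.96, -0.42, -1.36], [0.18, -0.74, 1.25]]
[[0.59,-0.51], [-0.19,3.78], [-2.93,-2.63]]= a @ [[1.54, -2.76], [1.80, 0.97], [-1.50, -1.13]]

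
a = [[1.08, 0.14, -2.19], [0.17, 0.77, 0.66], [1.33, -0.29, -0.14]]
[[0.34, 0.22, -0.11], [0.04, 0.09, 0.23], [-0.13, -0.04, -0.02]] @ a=[[0.26, 0.25, -0.58], [0.36, 0.01, -0.06], [-0.17, -0.04, 0.26]]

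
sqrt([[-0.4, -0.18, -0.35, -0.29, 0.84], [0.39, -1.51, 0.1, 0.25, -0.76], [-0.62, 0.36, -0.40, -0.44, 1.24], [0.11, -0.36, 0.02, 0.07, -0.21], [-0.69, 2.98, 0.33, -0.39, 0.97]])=[[-0.11,-1.33,0.15,-0.02,0.03], [0.25,0.11,0.28,0.19,-0.57], [-0.35,-1.44,0.21,-0.18,0.26], [0.02,0.02,0.08,0.09,-0.16], [-0.84,1.39,0.08,-0.47,1.3]]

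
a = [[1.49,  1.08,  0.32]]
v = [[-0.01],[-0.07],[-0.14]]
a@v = [[-0.14]]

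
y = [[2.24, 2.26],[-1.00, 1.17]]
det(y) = 4.88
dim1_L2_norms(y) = [3.18, 1.54]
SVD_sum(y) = [[2.18,2.31], [0.11,0.12]] + [[0.06, -0.05], [-1.11, 1.05]]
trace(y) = 3.41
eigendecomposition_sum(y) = [[1.12+0.38j, (1.13-1.37j)],[(-0.5+0.61j), (0.58+1.03j)]] + [[1.12-0.38j, (1.13+1.37j)], [(-0.5-0.61j), 0.58-1.03j]]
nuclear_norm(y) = 4.72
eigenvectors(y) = [[(0.83+0j), 0.83-0.00j], [(-0.2+0.52j), (-0.2-0.52j)]]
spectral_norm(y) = 3.19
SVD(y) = [[-1.00, -0.05], [-0.05, 1.00]] @ diag([3.1853111258053186, 1.5322836003236648]) @ [[-0.69, -0.73], [-0.73, 0.69]]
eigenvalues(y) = [(1.7+1.4j), (1.7-1.4j)]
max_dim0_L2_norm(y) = 2.54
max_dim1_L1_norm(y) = 4.5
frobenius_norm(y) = 3.53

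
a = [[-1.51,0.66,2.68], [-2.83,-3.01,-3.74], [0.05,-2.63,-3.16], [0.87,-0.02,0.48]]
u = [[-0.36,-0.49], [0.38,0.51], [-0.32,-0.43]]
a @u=[[-0.06, -0.08],[1.07, 1.46],[-0.01, -0.01],[-0.47, -0.64]]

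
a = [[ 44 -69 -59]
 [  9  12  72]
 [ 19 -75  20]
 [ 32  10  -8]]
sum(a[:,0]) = 104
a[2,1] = -75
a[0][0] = 44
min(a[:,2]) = -59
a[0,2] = -59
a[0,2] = -59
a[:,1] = [-69, 12, -75, 10]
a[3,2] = -8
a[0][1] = -69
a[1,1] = 12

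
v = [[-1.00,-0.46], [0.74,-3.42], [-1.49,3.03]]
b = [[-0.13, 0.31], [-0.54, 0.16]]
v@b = [[0.38, -0.38], [1.75, -0.32], [-1.44, 0.02]]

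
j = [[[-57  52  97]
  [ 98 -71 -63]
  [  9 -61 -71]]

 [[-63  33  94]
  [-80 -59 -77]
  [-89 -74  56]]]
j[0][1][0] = 98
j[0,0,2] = 97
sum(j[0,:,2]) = -37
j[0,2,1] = -61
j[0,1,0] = 98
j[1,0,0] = -63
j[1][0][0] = -63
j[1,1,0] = -80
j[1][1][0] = -80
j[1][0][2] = 94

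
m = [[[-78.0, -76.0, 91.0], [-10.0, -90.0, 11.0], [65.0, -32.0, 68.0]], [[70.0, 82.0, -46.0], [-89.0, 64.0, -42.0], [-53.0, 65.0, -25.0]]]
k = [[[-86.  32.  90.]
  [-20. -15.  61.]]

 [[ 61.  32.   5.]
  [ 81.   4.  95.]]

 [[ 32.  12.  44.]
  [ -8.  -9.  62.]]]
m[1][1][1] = 64.0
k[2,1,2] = 62.0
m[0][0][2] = 91.0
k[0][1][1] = -15.0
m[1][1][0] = -89.0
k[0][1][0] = -20.0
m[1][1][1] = 64.0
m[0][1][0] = -10.0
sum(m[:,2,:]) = 88.0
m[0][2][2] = 68.0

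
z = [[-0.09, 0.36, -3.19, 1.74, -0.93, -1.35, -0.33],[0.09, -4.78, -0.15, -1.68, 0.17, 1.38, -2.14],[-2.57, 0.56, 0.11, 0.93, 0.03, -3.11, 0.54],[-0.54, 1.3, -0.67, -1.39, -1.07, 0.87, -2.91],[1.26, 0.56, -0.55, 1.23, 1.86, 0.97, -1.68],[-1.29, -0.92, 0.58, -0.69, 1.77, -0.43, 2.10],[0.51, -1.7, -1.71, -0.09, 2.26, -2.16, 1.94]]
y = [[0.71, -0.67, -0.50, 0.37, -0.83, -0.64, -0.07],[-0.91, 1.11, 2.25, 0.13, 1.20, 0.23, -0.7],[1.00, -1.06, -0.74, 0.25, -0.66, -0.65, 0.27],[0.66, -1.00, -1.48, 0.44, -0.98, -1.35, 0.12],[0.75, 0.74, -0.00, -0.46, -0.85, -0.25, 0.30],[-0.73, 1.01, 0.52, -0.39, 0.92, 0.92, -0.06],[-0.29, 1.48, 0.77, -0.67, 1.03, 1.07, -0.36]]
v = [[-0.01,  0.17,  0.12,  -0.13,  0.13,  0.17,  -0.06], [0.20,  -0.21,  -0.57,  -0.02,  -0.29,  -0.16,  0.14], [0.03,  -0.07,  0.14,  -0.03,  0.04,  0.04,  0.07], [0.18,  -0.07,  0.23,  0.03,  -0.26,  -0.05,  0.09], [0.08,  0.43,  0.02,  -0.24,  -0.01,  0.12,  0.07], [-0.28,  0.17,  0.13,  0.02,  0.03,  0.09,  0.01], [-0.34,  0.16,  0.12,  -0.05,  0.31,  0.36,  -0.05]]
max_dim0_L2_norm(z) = 5.39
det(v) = 0.00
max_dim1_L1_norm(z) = 10.39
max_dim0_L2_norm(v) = 0.67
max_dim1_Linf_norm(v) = 0.57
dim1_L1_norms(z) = [7.99, 10.39, 7.85, 8.75, 8.11, 7.78, 10.37]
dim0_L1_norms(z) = [6.35, 10.18, 6.96, 7.75, 8.09, 10.27, 11.64]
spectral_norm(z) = 6.57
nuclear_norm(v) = 2.58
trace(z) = -2.78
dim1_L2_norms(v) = [0.33, 0.73, 0.19, 0.41, 0.52, 0.37, 0.62]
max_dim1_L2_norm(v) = 0.73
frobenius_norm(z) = 11.07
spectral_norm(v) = 1.01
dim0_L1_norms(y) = [5.05, 7.07, 6.26, 2.71, 6.47, 5.11, 1.88]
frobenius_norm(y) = 5.78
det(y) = -0.11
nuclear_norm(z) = 26.07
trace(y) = 1.23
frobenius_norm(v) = 1.28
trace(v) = -0.02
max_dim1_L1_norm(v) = 1.59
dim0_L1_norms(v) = [1.12, 1.28, 1.33, 0.52, 1.07, 0.99, 0.49]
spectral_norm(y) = 5.26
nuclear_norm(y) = 9.96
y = z @ v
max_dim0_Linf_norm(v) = 0.57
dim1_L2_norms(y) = [1.56, 3.02, 1.91, 2.57, 1.48, 1.92, 2.38]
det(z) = -3184.91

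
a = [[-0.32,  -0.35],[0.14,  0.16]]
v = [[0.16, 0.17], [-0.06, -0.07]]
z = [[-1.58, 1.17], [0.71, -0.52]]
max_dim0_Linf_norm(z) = 1.58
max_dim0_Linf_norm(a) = 0.35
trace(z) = -2.10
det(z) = -0.01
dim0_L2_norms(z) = [1.73, 1.28]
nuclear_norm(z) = 2.16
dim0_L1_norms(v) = [0.22, 0.24]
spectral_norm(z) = 2.15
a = z @ v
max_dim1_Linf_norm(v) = 0.17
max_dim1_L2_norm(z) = 1.97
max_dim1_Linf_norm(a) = 0.35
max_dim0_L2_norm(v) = 0.18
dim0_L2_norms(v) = [0.17, 0.18]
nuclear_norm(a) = 0.52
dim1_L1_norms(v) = [0.33, 0.13]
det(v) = -0.00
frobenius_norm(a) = 0.52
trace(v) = 0.09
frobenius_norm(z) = 2.15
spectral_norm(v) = 0.25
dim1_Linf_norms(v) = [0.17, 0.07]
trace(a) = -0.16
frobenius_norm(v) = 0.25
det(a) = -0.00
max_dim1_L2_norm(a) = 0.47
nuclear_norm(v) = 0.25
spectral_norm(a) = 0.52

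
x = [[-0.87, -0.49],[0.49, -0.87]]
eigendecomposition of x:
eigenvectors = [[0.71+0.00j, 0.71-0.00j], [0.00-0.71j, 0.71j]]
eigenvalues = [(-0.87+0.49j), (-0.87-0.49j)]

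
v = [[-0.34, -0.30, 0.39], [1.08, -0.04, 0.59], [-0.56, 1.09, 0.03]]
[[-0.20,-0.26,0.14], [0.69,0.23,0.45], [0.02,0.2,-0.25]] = v @ [[0.55, 0.3, 0.19],  [0.3, 0.34, -0.14],  [0.19, -0.14, 0.41]]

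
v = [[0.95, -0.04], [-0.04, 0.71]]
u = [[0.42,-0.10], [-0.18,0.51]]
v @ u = [[0.41, -0.12], [-0.14, 0.37]]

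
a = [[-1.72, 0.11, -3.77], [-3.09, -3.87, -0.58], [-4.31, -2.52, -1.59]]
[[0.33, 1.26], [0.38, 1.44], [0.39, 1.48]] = a@[[-0.02,-0.07], [-0.07,-0.27], [-0.08,-0.31]]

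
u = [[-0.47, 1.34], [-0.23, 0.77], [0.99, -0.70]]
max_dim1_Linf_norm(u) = 1.34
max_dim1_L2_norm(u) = 1.42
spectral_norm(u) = 1.94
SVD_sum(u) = [[-0.71, 1.2], [-0.40, 0.67], [0.57, -0.95]] + [[0.24, 0.14], [0.17, 0.10], [0.42, 0.25]]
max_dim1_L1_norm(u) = 1.81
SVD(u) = [[-0.72, -0.47], [-0.40, -0.33], [0.57, -0.82]] @ diag([1.9421469632826613, 0.600387519034112]) @ [[0.51, -0.86], [-0.86, -0.51]]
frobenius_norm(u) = 2.03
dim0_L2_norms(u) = [1.12, 1.7]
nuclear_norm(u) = 2.54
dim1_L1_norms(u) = [1.81, 1.0, 1.69]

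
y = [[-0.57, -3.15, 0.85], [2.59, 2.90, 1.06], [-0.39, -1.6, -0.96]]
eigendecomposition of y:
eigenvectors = [[-0.70+0.00j, (-0.7-0j), (-0.56+0j)], [0.32+0.57j, (0.32-0.57j), 0.15+0.00j], [-0.25-0.11j, -0.25+0.11j, 0.82+0.00j]]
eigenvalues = [(1.18+2.69j), (1.18-2.69j), (-0.98+0j)]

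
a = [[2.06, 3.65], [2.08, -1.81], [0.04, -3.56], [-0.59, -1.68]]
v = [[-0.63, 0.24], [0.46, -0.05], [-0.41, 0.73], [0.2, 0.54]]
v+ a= [[1.43, 3.89], [2.54, -1.86], [-0.37, -2.83], [-0.39, -1.14]]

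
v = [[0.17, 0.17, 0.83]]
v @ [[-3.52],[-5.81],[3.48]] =[[1.30]]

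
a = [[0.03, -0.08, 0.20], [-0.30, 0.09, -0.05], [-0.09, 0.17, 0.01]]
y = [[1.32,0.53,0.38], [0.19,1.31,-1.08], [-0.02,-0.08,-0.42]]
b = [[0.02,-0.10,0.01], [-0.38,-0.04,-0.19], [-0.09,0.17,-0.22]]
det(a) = -0.01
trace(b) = -0.24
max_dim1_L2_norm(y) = 1.71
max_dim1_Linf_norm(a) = 0.3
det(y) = -0.78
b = a @ y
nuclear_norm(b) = 0.76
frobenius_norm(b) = 0.53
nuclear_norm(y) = 3.50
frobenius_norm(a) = 0.43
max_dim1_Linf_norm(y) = 1.32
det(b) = 0.01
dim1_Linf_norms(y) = [1.32, 1.31, 0.42]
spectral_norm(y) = 1.79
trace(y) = 2.21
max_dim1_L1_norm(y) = 2.58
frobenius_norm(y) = 2.30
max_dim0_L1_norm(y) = 1.92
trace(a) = 0.13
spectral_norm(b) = 0.47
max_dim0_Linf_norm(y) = 1.32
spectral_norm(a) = 0.36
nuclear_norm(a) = 0.68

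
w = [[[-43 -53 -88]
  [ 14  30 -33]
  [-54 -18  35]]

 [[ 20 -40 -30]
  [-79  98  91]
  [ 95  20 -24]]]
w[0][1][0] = 14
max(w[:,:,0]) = 95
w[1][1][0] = -79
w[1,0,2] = -30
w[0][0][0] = -43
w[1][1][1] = 98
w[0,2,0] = -54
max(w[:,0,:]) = 20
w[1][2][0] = 95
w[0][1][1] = 30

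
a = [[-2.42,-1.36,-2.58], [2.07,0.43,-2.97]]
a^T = [[-2.42, 2.07],[-1.36, 0.43],[-2.58, -2.97]]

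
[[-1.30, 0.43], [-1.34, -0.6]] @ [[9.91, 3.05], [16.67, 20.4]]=[[-5.71, 4.81], [-23.28, -16.33]]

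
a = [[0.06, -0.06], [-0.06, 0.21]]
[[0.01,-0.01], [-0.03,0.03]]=a @ [[0.13,-0.11], [-0.11,0.09]]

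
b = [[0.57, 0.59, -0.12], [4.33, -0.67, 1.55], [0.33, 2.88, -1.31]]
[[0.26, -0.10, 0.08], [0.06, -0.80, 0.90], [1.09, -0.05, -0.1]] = b@ [[0.10, -0.17, 0.16], [0.32, -0.02, 0.01], [-0.1, -0.05, 0.14]]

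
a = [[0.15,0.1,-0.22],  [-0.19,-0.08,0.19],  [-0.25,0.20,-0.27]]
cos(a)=[[0.97, 0.02, -0.02], [0.03, 0.99, 0.01], [0.0, 0.05, 0.92]]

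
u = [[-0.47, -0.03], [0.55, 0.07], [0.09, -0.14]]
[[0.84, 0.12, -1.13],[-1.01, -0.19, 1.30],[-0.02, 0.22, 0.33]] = u@[[-1.72, -0.14, 2.46], [-0.98, -1.66, -0.77]]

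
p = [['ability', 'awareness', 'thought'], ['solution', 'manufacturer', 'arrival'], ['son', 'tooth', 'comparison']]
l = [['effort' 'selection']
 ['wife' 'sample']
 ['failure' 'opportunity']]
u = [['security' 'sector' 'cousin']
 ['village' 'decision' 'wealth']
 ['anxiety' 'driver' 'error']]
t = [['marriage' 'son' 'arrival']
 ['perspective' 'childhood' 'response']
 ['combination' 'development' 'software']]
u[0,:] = ['security', 'sector', 'cousin']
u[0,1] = 'sector'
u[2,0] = 'anxiety'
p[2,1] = 'tooth'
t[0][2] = 'arrival'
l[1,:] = ['wife', 'sample']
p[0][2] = 'thought'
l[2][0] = 'failure'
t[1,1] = 'childhood'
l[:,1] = ['selection', 'sample', 'opportunity']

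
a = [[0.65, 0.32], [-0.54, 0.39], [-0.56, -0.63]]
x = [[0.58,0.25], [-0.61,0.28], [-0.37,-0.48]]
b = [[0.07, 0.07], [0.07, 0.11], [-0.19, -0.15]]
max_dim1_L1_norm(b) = 0.34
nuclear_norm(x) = 1.52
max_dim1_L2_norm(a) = 0.84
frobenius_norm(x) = 1.10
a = b + x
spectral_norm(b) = 0.29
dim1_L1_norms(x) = [0.83, 0.89, 0.85]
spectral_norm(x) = 0.94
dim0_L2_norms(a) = [1.01, 0.81]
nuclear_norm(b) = 0.33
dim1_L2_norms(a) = [0.72, 0.67, 0.84]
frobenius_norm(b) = 0.29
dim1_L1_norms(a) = [0.97, 0.93, 1.19]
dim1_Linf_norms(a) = [0.65, 0.54, 0.63]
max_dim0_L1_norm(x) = 1.56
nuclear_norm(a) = 1.78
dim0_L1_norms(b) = [0.33, 0.33]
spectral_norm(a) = 1.11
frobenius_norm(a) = 1.30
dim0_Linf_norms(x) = [0.61, 0.48]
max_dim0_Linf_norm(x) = 0.61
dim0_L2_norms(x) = [0.92, 0.61]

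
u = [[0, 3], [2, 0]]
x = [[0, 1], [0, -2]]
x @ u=[[2, 0], [-4, 0]]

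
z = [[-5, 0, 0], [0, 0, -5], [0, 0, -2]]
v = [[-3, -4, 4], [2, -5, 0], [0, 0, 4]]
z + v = [[-8, -4, 4], [2, -5, -5], [0, 0, 2]]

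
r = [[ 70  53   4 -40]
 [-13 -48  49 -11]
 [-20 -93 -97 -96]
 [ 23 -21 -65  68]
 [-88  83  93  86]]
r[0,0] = 70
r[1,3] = -11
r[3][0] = 23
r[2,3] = -96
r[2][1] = -93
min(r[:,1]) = -93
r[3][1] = -21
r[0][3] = -40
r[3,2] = -65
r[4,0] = -88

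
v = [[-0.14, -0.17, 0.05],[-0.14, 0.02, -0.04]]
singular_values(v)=[0.24, 0.13]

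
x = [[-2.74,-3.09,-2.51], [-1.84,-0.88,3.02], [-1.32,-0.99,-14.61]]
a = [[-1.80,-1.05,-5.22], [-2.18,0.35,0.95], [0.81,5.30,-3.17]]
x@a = [[9.64, -11.51, 19.32],[7.68, 17.63, -0.80],[-7.30, -76.39, 52.26]]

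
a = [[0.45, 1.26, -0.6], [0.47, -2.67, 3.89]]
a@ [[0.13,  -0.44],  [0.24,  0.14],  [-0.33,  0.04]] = [[0.56, -0.05], [-1.86, -0.42]]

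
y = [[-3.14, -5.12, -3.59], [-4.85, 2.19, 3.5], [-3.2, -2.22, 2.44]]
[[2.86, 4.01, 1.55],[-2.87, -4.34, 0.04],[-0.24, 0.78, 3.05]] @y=[[-33.39,  -9.3,  7.55],  [29.93,  5.10,  -4.79],  [-12.79,  -3.83,  11.03]]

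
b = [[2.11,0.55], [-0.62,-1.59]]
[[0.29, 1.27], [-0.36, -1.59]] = b @ [[0.09, 0.38], [0.19, 0.85]]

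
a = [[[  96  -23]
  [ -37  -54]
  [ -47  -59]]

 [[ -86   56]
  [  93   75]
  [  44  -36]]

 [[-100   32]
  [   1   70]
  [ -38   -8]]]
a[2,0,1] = 32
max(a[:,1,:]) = 93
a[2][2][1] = -8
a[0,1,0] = -37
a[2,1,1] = 70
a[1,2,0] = 44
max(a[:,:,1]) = 75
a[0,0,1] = -23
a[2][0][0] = -100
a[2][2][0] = -38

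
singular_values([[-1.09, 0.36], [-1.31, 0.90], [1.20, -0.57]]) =[2.35, 0.27]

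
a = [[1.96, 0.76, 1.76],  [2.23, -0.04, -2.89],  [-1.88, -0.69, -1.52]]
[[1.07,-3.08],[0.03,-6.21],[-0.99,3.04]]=a@[[0.60, -1.87], [-1.23, -0.90], [0.47, 0.72]]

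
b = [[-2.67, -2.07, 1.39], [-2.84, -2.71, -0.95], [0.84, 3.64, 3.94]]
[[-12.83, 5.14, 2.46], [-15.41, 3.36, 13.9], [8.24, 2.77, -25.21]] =b@[[4.74, -1.72, -1.59],[0.5, 0.28, -1.98],[0.62, 0.81, -4.23]]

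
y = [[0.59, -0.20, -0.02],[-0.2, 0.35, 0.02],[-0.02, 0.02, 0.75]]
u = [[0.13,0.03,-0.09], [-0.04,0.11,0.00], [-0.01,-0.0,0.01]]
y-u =[[0.46, -0.23, 0.07], [-0.16, 0.24, 0.02], [-0.01, 0.02, 0.74]]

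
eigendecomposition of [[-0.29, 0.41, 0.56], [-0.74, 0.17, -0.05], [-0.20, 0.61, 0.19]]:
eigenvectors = [[0.05+0.54j, (0.05-0.54j), -0.51+0.00j], [-0.61+0.00j, (-0.61-0j), (-0.66+0j)], [(-0.17+0.55j), (-0.17-0.55j), (0.55+0j)]]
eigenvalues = [(0.21+0.69j), (0.21-0.69j), (-0.36+0j)]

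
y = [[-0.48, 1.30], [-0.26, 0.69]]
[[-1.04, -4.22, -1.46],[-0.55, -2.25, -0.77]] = y @ [[-1.48, 1.53, -2.07], [-1.35, -2.68, -1.89]]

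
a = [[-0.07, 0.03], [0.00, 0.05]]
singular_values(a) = [0.08, 0.04]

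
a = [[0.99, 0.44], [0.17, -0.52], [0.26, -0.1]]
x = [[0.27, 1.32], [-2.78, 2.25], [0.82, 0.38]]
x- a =[[-0.72, 0.88],[-2.95, 2.77],[0.56, 0.48]]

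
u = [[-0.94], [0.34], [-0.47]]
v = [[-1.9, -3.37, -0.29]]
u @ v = [[1.79, 3.17, 0.27], [-0.65, -1.15, -0.10], [0.89, 1.58, 0.14]]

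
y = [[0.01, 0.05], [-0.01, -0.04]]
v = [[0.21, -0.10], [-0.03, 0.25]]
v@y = [[0.0, 0.01],[-0.00, -0.01]]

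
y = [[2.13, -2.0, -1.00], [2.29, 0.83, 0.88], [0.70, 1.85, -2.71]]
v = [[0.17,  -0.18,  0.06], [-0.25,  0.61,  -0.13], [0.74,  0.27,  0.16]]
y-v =[[1.96,-1.82,-1.06], [2.54,0.22,1.01], [-0.04,1.58,-2.87]]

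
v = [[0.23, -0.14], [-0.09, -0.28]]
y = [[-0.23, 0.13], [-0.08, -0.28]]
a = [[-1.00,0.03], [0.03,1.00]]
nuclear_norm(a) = 2.00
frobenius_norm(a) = 1.41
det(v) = -0.08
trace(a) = 0.00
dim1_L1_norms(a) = [1.03, 1.03]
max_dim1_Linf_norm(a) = 1.0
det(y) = 0.07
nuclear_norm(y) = 0.55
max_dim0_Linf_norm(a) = 1.0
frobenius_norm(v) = 0.40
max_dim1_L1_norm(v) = 0.37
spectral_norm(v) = 0.32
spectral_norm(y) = 0.31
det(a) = -1.00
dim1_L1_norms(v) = [0.37, 0.37]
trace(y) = -0.51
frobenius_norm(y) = 0.39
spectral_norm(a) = 1.00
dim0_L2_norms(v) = [0.25, 0.31]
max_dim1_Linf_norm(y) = 0.28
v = a @ y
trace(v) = -0.05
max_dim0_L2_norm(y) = 0.31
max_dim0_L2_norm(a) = 1.0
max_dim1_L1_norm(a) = 1.03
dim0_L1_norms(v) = [0.32, 0.42]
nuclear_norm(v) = 0.56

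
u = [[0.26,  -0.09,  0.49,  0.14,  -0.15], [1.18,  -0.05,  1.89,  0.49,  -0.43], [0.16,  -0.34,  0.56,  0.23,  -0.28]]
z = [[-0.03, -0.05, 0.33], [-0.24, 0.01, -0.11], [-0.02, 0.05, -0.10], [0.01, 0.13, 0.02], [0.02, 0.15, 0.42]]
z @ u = [[-0.01,-0.11,0.08,0.05,-0.07], [-0.07,0.06,-0.16,-0.05,0.06], [0.04,0.03,0.03,-0.00,0.01], [0.16,-0.01,0.26,0.07,-0.06], [0.25,-0.15,0.53,0.17,-0.19]]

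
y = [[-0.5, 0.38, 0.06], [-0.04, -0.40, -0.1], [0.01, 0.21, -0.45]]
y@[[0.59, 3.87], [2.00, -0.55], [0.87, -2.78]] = [[0.52, -2.31],  [-0.91, 0.34],  [0.03, 1.17]]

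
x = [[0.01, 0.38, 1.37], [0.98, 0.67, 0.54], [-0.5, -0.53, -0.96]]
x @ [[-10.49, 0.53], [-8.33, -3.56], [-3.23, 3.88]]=[[-7.7, 3.97], [-17.61, 0.23], [12.76, -2.10]]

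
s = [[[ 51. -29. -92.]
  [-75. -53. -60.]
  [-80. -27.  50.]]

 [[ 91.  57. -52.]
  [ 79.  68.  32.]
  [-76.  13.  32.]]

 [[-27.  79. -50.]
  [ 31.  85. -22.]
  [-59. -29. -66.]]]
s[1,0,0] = 91.0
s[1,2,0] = -76.0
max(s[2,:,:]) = 85.0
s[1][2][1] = 13.0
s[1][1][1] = 68.0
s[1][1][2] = 32.0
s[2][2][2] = -66.0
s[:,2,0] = [-80.0, -76.0, -59.0]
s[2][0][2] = -50.0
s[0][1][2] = -60.0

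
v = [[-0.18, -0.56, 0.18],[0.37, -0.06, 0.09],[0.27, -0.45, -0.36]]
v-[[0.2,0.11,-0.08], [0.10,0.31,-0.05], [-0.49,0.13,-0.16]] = [[-0.38, -0.67, 0.26], [0.27, -0.37, 0.14], [0.76, -0.58, -0.2]]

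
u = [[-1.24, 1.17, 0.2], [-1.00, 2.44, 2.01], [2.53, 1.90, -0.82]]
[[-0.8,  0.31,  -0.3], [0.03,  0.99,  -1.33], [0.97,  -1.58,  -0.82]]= u@ [[0.61, -0.32, -0.15], [-0.11, -0.17, -0.36], [0.45, 0.54, -0.30]]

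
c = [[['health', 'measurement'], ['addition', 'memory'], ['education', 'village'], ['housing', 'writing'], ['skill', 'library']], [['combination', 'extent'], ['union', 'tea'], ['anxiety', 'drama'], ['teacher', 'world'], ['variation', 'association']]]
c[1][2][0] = 'anxiety'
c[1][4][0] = 'variation'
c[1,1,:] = ['union', 'tea']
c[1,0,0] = 'combination'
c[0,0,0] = 'health'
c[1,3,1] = 'world'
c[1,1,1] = 'tea'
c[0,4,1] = 'library'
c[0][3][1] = 'writing'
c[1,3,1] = 'world'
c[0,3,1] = 'writing'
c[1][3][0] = 'teacher'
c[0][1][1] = 'memory'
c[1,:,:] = [['combination', 'extent'], ['union', 'tea'], ['anxiety', 'drama'], ['teacher', 'world'], ['variation', 'association']]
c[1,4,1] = 'association'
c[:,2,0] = ['education', 'anxiety']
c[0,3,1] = 'writing'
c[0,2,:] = ['education', 'village']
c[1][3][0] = 'teacher'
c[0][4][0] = 'skill'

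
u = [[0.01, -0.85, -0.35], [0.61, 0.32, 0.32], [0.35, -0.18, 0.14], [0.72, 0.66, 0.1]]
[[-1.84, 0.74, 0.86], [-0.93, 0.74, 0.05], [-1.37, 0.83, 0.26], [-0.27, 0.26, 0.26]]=u@[[-2.47, 1.36, 0.98], [2.37, -1.24, -0.49], [-0.58, 0.95, -1.23]]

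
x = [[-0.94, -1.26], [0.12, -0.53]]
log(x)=[[-1.9,-10.37], [0.99,1.47]]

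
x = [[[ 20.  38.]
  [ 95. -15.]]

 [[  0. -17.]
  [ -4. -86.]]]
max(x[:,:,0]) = 95.0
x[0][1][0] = 95.0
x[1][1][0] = -4.0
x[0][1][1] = -15.0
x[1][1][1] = -86.0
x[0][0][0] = 20.0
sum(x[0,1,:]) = 80.0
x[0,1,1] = -15.0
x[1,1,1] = -86.0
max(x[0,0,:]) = 38.0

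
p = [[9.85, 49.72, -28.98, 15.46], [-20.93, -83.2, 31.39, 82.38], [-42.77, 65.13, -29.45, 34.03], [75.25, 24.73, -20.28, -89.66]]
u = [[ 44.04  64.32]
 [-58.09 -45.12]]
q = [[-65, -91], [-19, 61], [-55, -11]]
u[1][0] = -58.09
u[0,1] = 64.32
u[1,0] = -58.09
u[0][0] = 44.04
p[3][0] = 75.25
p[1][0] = -20.93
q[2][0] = -55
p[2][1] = 65.13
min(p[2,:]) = -42.77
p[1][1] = -83.2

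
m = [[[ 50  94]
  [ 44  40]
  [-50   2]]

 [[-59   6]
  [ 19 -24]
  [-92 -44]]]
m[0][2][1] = 2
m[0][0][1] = 94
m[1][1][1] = -24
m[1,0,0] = -59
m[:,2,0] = [-50, -92]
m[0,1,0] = 44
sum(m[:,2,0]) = -142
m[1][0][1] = 6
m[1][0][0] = -59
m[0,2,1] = 2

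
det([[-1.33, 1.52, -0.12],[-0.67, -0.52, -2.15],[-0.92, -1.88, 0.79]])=9.640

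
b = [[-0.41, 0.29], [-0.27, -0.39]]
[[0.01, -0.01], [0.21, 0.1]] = b@[[-0.26, -0.10], [-0.35, -0.19]]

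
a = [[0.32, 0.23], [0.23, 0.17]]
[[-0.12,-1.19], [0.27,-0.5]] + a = [[0.2, -0.96], [0.5, -0.33]]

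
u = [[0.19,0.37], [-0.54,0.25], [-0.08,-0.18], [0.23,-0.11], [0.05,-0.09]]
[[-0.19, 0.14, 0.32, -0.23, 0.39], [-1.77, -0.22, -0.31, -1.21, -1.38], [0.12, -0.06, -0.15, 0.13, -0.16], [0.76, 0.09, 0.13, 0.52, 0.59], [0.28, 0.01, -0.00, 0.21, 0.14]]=u @ [[2.45, 0.47, 0.79, 1.58, 2.45], [-1.78, 0.14, 0.46, -1.43, -0.21]]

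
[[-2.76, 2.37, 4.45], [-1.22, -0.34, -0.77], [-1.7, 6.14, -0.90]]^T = [[-2.76,-1.22,-1.70], [2.37,-0.34,6.14], [4.45,-0.77,-0.9]]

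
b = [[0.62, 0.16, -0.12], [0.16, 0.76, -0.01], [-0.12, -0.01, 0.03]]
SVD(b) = [[-0.57,0.8,0.2],[-0.82,-0.57,-0.03],[0.09,-0.18,0.98]] @ diag([0.8713622177623855, 0.5327221515668211, 0.005915630670792917]) @ [[-0.57, -0.82, 0.09], [0.8, -0.57, -0.18], [0.20, -0.03, 0.98]]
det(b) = 0.00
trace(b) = 1.41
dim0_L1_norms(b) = [0.9, 0.93, 0.16]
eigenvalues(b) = [0.87, 0.53, 0.01]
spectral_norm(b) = 0.87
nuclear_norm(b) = 1.41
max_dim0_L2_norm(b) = 0.78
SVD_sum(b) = [[0.28, 0.4, -0.04], [0.4, 0.59, -0.06], [-0.04, -0.06, 0.01]] + [[0.34,-0.24,-0.08], [-0.24,0.17,0.05], [-0.08,0.05,0.02]] + [[0.00, -0.00, 0.0], [-0.00, 0.00, -0.00], [0.00, -0.00, 0.01]]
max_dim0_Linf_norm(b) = 0.76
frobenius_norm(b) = 1.02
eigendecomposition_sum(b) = [[0.28, 0.40, -0.04], [0.40, 0.59, -0.06], [-0.04, -0.06, 0.01]] + [[0.34, -0.24, -0.08],[-0.24, 0.17, 0.05],[-0.08, 0.05, 0.02]] + [[0.0,-0.0,0.00], [-0.0,0.0,-0.00], [0.00,-0.0,0.01]]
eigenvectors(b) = [[0.57,  0.80,  0.20],[0.82,  -0.57,  -0.03],[-0.09,  -0.18,  0.98]]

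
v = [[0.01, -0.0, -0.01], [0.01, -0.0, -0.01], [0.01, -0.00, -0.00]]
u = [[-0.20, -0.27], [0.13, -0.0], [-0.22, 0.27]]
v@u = [[0.00, -0.01],[0.00, -0.01],[-0.00, -0.00]]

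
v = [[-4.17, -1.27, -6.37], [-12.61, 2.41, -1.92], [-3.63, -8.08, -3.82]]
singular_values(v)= [14.77, 9.33, 3.99]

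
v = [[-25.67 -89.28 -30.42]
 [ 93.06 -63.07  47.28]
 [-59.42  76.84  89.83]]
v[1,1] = -63.07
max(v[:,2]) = 89.83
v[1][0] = 93.06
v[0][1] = -89.28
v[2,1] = 76.84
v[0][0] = -25.67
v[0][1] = -89.28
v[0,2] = -30.42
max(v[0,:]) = -25.67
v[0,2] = -30.42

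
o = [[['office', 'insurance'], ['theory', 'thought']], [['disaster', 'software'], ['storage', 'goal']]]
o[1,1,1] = 'goal'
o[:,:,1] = [['insurance', 'thought'], ['software', 'goal']]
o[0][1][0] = 'theory'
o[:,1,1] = ['thought', 'goal']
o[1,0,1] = 'software'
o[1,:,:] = [['disaster', 'software'], ['storage', 'goal']]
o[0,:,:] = [['office', 'insurance'], ['theory', 'thought']]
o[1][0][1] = 'software'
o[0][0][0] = 'office'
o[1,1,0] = 'storage'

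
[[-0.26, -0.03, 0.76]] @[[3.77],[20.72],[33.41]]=[[23.79]]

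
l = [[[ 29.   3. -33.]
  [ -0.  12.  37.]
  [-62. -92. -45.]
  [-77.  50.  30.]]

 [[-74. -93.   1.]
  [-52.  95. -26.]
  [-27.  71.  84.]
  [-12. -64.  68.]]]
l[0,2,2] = -45.0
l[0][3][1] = 50.0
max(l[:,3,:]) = 68.0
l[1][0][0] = -74.0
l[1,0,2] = 1.0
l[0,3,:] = [-77.0, 50.0, 30.0]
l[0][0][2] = -33.0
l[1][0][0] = -74.0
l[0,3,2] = 30.0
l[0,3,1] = 50.0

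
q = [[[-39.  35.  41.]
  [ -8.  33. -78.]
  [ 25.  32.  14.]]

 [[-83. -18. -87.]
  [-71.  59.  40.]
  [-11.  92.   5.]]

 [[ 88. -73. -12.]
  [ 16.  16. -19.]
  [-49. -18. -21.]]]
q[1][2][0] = -11.0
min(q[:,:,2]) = -87.0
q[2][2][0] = -49.0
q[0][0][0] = -39.0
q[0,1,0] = -8.0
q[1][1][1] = 59.0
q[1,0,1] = -18.0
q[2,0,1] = -73.0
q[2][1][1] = 16.0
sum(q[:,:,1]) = 158.0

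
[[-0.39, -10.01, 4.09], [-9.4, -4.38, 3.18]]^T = [[-0.39, -9.40], [-10.01, -4.38], [4.09, 3.18]]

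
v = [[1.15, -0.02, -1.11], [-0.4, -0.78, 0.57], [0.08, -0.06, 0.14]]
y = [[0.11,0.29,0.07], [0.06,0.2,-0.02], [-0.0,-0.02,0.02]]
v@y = [[0.13, 0.35, 0.06], [-0.09, -0.28, -0.0], [0.01, 0.01, 0.01]]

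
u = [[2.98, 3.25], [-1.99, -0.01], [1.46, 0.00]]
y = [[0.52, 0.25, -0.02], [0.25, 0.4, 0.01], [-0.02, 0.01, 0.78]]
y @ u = [[1.02, 1.69], [-0.04, 0.81], [1.06, -0.07]]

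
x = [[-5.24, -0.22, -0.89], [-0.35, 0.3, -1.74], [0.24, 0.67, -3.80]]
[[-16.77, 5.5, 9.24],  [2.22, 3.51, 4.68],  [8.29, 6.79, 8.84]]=x@ [[3.40, -0.91, -1.37], [1.86, 2.40, 0.24], [-1.64, -1.42, -2.37]]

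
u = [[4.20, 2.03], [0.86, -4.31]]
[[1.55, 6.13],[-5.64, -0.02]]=u @ [[-0.24, 1.33],[1.26, 0.27]]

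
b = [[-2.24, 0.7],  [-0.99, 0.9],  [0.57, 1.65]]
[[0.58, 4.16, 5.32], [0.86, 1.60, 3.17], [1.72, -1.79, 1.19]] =b@[[0.06, -1.98, -1.94],[1.02, -0.40, 1.39]]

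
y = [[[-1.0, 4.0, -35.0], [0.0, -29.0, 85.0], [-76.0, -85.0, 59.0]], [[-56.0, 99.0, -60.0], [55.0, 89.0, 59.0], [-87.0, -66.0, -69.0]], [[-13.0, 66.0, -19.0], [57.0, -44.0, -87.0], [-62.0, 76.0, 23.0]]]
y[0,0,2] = -35.0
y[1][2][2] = -69.0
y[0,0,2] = -35.0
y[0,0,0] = -1.0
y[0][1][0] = 0.0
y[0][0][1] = 4.0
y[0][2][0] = -76.0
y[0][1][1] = -29.0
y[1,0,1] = 99.0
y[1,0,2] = -60.0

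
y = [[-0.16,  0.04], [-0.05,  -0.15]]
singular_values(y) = [0.17, 0.15]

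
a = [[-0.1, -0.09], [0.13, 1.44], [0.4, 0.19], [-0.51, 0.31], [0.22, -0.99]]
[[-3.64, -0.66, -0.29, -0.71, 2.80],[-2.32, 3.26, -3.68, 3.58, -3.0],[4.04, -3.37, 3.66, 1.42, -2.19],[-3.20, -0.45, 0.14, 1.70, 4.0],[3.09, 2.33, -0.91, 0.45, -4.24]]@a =[[1.14, -3.67], [-3.3, 8.28], [-0.58, -1.91], [0.33, -3.77], [-1.53, 7.24]]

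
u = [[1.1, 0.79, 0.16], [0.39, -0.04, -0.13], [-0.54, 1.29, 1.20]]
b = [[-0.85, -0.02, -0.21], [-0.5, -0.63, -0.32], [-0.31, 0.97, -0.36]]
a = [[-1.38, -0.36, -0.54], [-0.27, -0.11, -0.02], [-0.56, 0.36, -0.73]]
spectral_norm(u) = 1.91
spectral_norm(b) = 1.17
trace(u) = 2.26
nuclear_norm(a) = 2.40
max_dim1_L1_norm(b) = 1.64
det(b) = -0.31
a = u @ b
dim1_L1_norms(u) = [2.05, 0.56, 3.03]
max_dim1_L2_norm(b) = 1.08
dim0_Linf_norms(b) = [0.85, 0.97, 0.36]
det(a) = 0.03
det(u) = -0.11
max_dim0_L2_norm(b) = 1.16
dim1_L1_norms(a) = [2.28, 0.4, 1.65]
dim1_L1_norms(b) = [1.08, 1.45, 1.64]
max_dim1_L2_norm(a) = 1.52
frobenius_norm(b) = 1.64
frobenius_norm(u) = 2.33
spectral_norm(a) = 1.72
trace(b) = -1.84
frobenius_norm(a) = 1.84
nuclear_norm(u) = 3.29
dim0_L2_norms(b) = [1.03, 1.16, 0.53]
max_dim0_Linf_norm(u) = 1.29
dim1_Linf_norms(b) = [0.85, 0.63, 0.97]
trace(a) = -2.22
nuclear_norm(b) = 2.53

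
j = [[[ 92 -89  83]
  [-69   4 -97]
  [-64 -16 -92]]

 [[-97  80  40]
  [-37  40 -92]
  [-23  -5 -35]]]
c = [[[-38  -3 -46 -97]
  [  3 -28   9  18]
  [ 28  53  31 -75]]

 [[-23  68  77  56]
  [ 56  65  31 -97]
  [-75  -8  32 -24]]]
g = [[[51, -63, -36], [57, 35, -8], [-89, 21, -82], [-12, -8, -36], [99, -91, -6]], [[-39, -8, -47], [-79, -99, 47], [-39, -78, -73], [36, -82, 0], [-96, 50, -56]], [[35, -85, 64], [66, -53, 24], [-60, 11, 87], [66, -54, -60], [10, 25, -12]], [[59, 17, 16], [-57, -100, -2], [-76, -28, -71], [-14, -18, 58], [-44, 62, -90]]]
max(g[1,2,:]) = -39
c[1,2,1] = -8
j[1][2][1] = -5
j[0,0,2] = 83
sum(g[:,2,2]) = -139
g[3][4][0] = -44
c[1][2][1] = -8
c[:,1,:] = [[3, -28, 9, 18], [56, 65, 31, -97]]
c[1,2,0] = -75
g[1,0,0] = -39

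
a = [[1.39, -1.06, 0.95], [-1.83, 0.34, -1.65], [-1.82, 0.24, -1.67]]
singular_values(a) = [3.96, 0.79, 0.0]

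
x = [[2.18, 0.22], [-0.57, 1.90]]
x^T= [[2.18,  -0.57], [0.22,  1.9]]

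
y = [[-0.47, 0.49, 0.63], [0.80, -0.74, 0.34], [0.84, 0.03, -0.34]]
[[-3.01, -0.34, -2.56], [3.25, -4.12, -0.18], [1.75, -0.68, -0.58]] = y @ [[1.74, -2.25, -1.8], [-3.03, 1.56, -3.08], [-1.12, -3.43, -3.01]]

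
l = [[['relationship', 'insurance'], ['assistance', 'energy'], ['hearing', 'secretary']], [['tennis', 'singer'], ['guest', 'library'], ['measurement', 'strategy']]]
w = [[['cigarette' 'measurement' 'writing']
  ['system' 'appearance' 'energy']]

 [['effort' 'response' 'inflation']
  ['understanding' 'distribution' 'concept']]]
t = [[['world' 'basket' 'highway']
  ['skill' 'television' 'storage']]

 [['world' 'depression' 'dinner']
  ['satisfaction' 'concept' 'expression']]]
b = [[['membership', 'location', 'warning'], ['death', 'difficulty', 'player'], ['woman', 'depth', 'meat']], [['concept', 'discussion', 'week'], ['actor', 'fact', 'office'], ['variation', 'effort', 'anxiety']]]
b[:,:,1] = [['location', 'difficulty', 'depth'], ['discussion', 'fact', 'effort']]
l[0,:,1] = ['insurance', 'energy', 'secretary']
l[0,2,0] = 'hearing'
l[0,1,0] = 'assistance'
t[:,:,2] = [['highway', 'storage'], ['dinner', 'expression']]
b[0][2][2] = 'meat'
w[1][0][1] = 'response'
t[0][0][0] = 'world'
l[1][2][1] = 'strategy'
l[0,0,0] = 'relationship'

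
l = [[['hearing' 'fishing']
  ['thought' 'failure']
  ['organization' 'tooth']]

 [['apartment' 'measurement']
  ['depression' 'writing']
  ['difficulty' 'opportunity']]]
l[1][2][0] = 'difficulty'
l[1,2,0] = 'difficulty'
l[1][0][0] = 'apartment'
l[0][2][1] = 'tooth'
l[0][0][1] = 'fishing'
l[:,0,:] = [['hearing', 'fishing'], ['apartment', 'measurement']]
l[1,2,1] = 'opportunity'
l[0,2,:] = ['organization', 'tooth']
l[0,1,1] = 'failure'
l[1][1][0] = 'depression'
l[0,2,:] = ['organization', 'tooth']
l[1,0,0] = 'apartment'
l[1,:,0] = ['apartment', 'depression', 'difficulty']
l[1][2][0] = 'difficulty'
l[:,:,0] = [['hearing', 'thought', 'organization'], ['apartment', 'depression', 'difficulty']]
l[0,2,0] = 'organization'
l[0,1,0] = 'thought'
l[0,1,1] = 'failure'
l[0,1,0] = 'thought'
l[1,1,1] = 'writing'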